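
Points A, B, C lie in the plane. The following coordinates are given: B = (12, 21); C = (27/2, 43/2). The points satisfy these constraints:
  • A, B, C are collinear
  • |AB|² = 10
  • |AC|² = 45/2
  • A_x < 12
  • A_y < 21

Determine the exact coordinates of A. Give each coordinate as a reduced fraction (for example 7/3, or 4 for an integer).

A = (9, 20)

1. A_x = 9  [[A, B, C are collinear ⇒ -1/2x+3/2y-51/2=0] ∩ [|A−(12, 21)|²=10]]
2. A_y = 20  [[A, B, C are collinear ⇒ -1/2x+3/2y-51/2=0] ∩ [|A−(12, 21)|²=10]]
   so A = (9, 20)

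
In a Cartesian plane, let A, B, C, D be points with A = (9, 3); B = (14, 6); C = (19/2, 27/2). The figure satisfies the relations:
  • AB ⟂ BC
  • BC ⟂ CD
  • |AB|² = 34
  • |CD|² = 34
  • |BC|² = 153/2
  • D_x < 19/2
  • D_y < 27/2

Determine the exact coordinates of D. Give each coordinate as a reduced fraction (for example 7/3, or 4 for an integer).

1. D_x = 9/2  [[BC ⟂ CD ⇒ -9/2x+15/2y-117/2=0] ∩ [|D−(19/2, 27/2)|²=34]]
2. D_y = 21/2  [[BC ⟂ CD ⇒ -9/2x+15/2y-117/2=0] ∩ [|D−(19/2, 27/2)|²=34]]
   so D = (9/2, 21/2)

D = (9/2, 21/2)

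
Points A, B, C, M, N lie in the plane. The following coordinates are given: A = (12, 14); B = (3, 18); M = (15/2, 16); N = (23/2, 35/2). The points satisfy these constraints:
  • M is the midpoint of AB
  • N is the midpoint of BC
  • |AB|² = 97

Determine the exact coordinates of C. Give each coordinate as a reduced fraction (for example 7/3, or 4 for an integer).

1. C_x = 20  [C = 2·N−B = 2·(23/2, 35/2)−(3, 18)]
2. C_y = 17  [C = 2·N−B = 2·(23/2, 35/2)−(3, 18)]
   so C = (20, 17)

C = (20, 17)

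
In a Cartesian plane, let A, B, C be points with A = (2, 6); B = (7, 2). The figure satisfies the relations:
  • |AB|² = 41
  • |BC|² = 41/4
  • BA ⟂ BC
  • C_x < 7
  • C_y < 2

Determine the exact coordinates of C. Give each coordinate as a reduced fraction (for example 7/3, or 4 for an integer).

1. C_x = 5  [[BA ⟂ BC ⇒ -5x+4y+27=0] ∩ [|C−(7, 2)|²=41/4]]
2. C_y = -1/2  [[BA ⟂ BC ⇒ -5x+4y+27=0] ∩ [|C−(7, 2)|²=41/4]]
   so C = (5, -1/2)

C = (5, -1/2)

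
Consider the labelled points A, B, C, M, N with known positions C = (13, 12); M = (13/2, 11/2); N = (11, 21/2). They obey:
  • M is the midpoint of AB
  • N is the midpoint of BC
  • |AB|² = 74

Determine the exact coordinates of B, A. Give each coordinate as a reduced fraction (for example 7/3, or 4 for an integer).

B = (9, 9)
A = (4, 2)

1. B_x = 9  [B = 2·N−C = 2·(11, 21/2)−(13, 12)]
2. B_y = 9  [B = 2·N−C = 2·(11, 21/2)−(13, 12)]
   so B = (9, 9)
3. A_x = 4  [A = 2·M−B = 2·(13/2, 11/2)−(9, 9)]
4. A_y = 2  [A = 2·M−B = 2·(13/2, 11/2)−(9, 9)]
   so A = (4, 2)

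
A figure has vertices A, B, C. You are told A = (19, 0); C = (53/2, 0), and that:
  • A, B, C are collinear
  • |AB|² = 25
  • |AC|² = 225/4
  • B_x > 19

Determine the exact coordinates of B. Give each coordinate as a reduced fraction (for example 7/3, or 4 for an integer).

1. B_x = 24  [[A, B, C are collinear ⇒ -15/2y=0] ∩ [|B−(19, 0)|²=25]]
2. B_y = 0  [[A, B, C are collinear ⇒ -15/2y=0] ∩ [|B−(19, 0)|²=25]]
   so B = (24, 0)

B = (24, 0)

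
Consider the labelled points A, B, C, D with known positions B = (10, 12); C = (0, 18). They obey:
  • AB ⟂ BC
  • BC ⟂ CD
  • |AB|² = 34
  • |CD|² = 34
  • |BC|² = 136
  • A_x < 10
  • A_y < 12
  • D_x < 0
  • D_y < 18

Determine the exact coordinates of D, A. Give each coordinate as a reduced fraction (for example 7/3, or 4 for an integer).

1. D_x = -3  [[BC ⟂ CD ⇒ -10x+6y-108=0] ∩ [|D−(0, 18)|²=34]]
2. D_y = 13  [[BC ⟂ CD ⇒ -10x+6y-108=0] ∩ [|D−(0, 18)|²=34]]
   so D = (-3, 13)
3. A_x = 7  [[AB ⟂ BC ⇒ 10x-6y-28=0] ∩ [|A−(10, 12)|²=34]]
4. A_y = 7  [[AB ⟂ BC ⇒ 10x-6y-28=0] ∩ [|A−(10, 12)|²=34]]
   so A = (7, 7)

D = (-3, 13)
A = (7, 7)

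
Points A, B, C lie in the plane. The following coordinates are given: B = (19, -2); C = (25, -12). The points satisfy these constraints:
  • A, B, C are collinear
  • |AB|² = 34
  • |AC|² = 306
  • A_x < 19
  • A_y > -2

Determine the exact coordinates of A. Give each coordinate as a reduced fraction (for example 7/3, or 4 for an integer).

A = (16, 3)

1. A_x = 16  [[A, B, C are collinear ⇒ 10x+6y-178=0] ∩ [|A−(19, -2)|²=34]]
2. A_y = 3  [[A, B, C are collinear ⇒ 10x+6y-178=0] ∩ [|A−(19, -2)|²=34]]
   so A = (16, 3)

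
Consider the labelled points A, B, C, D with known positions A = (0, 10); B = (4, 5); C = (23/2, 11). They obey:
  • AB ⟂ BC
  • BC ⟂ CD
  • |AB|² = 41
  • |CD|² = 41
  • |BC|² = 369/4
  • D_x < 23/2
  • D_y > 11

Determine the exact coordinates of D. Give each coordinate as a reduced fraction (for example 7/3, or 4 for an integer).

1. D_x = 15/2  [[BC ⟂ CD ⇒ 15/2x+6y-609/4=0] ∩ [|D−(23/2, 11)|²=41]]
2. D_y = 16  [[BC ⟂ CD ⇒ 15/2x+6y-609/4=0] ∩ [|D−(23/2, 11)|²=41]]
   so D = (15/2, 16)

D = (15/2, 16)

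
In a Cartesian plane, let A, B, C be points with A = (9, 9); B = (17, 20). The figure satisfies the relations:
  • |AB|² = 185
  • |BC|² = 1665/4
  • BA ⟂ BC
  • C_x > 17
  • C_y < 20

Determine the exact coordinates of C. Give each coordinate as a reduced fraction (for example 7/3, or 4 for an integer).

C = (67/2, 8)

1. C_x = 67/2  [[BA ⟂ BC ⇒ -8x-11y+356=0] ∩ [|C−(17, 20)|²=1665/4]]
2. C_y = 8  [[BA ⟂ BC ⇒ -8x-11y+356=0] ∩ [|C−(17, 20)|²=1665/4]]
   so C = (67/2, 8)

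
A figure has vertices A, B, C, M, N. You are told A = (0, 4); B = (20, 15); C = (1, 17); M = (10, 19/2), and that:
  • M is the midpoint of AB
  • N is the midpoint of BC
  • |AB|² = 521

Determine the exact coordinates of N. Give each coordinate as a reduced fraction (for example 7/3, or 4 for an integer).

N = (21/2, 16)

1. N_x = 21/2  [2·N = B+C = (20, 15)+(1, 17)]
2. N_y = 16  [2·N = B+C = (20, 15)+(1, 17)]
   so N = (21/2, 16)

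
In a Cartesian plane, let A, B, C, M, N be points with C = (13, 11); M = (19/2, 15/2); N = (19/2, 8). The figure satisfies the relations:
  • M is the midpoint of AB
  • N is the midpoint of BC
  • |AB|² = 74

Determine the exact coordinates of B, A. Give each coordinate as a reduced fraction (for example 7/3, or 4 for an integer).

1. B_x = 6  [B = 2·N−C = 2·(19/2, 8)−(13, 11)]
2. B_y = 5  [B = 2·N−C = 2·(19/2, 8)−(13, 11)]
   so B = (6, 5)
3. A_x = 13  [A = 2·M−B = 2·(19/2, 15/2)−(6, 5)]
4. A_y = 10  [A = 2·M−B = 2·(19/2, 15/2)−(6, 5)]
   so A = (13, 10)

B = (6, 5)
A = (13, 10)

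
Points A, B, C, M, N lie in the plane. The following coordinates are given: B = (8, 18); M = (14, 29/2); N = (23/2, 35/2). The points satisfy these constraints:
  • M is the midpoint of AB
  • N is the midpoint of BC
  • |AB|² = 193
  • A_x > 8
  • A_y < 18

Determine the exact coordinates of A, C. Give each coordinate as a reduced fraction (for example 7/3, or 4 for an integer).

1. A_x = 20  [A = 2·M−B = 2·(14, 29/2)−(8, 18)]
2. A_y = 11  [A = 2·M−B = 2·(14, 29/2)−(8, 18)]
   so A = (20, 11)
3. C_x = 15  [C = 2·N−B = 2·(23/2, 35/2)−(8, 18)]
4. C_y = 17  [C = 2·N−B = 2·(23/2, 35/2)−(8, 18)]
   so C = (15, 17)

A = (20, 11)
C = (15, 17)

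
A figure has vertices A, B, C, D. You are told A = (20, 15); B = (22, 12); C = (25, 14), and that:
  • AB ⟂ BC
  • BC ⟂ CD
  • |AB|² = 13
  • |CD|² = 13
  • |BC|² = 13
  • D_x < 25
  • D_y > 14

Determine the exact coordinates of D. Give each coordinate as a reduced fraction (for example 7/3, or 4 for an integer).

1. D_x = 23  [[BC ⟂ CD ⇒ 3x+2y-103=0] ∩ [|D−(25, 14)|²=13]]
2. D_y = 17  [[BC ⟂ CD ⇒ 3x+2y-103=0] ∩ [|D−(25, 14)|²=13]]
   so D = (23, 17)

D = (23, 17)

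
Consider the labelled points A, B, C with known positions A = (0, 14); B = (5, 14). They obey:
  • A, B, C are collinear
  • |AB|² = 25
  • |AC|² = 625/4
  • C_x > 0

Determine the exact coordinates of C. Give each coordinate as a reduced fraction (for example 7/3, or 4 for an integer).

1. C_x = 25/2  [[A, B, C are collinear ⇒ 5y-70=0] ∩ [|C−(0, 14)|²=625/4]]
2. C_y = 14  [[A, B, C are collinear ⇒ 5y-70=0] ∩ [|C−(0, 14)|²=625/4]]
   so C = (25/2, 14)

C = (25/2, 14)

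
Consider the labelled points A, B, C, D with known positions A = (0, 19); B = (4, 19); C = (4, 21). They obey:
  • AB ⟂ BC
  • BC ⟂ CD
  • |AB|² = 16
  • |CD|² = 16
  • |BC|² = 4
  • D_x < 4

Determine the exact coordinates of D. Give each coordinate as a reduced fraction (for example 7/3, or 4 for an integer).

D = (0, 21)

1. D_x = 0  [[BC ⟂ CD ⇒ 2y-42=0] ∩ [|D−(4, 21)|²=16]]
2. D_y = 21  [[BC ⟂ CD ⇒ 2y-42=0] ∩ [|D−(4, 21)|²=16]]
   so D = (0, 21)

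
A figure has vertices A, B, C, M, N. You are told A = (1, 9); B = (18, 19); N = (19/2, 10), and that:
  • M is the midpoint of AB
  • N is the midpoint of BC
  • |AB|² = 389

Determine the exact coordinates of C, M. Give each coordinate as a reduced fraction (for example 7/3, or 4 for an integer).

1. M_x = 19/2  [2·M = A+B = (1, 9)+(18, 19)]
2. M_y = 14  [2·M = A+B = (1, 9)+(18, 19)]
   so M = (19/2, 14)
3. C_x = 1  [C = 2·N−B = 2·(19/2, 10)−(18, 19)]
4. C_y = 1  [C = 2·N−B = 2·(19/2, 10)−(18, 19)]
   so C = (1, 1)

C = (1, 1)
M = (19/2, 14)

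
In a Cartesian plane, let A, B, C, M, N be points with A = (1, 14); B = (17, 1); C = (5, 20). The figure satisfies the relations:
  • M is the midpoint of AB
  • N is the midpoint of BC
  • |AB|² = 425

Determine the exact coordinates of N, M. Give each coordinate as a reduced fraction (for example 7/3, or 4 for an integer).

1. M_x = 9  [2·M = A+B = (1, 14)+(17, 1)]
2. M_y = 15/2  [2·M = A+B = (1, 14)+(17, 1)]
   so M = (9, 15/2)
3. N_x = 11  [2·N = B+C = (17, 1)+(5, 20)]
4. N_y = 21/2  [2·N = B+C = (17, 1)+(5, 20)]
   so N = (11, 21/2)

N = (11, 21/2)
M = (9, 15/2)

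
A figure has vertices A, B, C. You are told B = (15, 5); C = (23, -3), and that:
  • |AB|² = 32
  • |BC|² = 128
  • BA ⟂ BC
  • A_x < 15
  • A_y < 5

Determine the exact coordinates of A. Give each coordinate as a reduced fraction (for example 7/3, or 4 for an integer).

1. A_x = 11  [[BA ⟂ BC ⇒ 8x-8y-80=0] ∩ [|A−(15, 5)|²=32]]
2. A_y = 1  [[BA ⟂ BC ⇒ 8x-8y-80=0] ∩ [|A−(15, 5)|²=32]]
   so A = (11, 1)

A = (11, 1)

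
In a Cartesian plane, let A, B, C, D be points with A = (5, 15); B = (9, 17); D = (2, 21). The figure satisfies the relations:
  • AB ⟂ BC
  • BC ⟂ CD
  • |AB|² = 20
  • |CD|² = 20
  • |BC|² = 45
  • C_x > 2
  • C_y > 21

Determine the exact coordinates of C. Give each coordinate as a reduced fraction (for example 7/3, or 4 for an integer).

C = (6, 23)

1. C_x = 6  [[AB ⟂ BC ⇒ 4x+2y-70=0] ∩ [|C−(2, 21)|²=20]]
2. C_y = 23  [[AB ⟂ BC ⇒ 4x+2y-70=0] ∩ [|C−(2, 21)|²=20]]
   so C = (6, 23)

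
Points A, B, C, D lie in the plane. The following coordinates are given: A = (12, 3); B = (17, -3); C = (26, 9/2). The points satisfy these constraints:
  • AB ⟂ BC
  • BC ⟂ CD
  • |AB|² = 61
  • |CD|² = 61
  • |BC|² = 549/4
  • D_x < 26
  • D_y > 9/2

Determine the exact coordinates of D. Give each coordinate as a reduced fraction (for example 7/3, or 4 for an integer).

D = (21, 21/2)

1. D_x = 21  [[BC ⟂ CD ⇒ 9x+15/2y-1071/4=0] ∩ [|D−(26, 9/2)|²=61]]
2. D_y = 21/2  [[BC ⟂ CD ⇒ 9x+15/2y-1071/4=0] ∩ [|D−(26, 9/2)|²=61]]
   so D = (21, 21/2)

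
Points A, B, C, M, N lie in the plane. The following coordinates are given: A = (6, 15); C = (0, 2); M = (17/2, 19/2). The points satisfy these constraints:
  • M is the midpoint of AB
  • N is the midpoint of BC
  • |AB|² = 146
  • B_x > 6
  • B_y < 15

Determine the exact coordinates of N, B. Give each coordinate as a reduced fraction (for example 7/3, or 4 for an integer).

1. B_x = 11  [B = 2·M−A = 2·(17/2, 19/2)−(6, 15)]
2. B_y = 4  [B = 2·M−A = 2·(17/2, 19/2)−(6, 15)]
   so B = (11, 4)
3. N_x = 11/2  [2·N = B+C = (11, 4)+(0, 2)]
4. N_y = 3  [2·N = B+C = (11, 4)+(0, 2)]
   so N = (11/2, 3)

N = (11/2, 3)
B = (11, 4)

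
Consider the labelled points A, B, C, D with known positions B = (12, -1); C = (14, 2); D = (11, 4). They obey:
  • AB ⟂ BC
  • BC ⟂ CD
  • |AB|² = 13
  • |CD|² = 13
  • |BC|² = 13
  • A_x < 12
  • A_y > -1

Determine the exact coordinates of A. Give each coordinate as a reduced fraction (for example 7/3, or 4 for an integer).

1. A_x = 9  [[AB ⟂ BC ⇒ -2x-3y+21=0] ∩ [|A−(12, -1)|²=13]]
2. A_y = 1  [[AB ⟂ BC ⇒ -2x-3y+21=0] ∩ [|A−(12, -1)|²=13]]
   so A = (9, 1)

A = (9, 1)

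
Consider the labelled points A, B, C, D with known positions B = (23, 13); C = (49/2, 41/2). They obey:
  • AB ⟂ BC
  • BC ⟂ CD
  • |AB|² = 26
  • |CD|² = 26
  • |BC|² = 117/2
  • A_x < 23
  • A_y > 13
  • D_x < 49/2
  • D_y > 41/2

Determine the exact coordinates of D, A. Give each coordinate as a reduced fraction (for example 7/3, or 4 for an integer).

1. D_x = 39/2  [[BC ⟂ CD ⇒ 3/2x+15/2y-381/2=0] ∩ [|D−(49/2, 41/2)|²=26]]
2. D_y = 43/2  [[BC ⟂ CD ⇒ 3/2x+15/2y-381/2=0] ∩ [|D−(49/2, 41/2)|²=26]]
   so D = (39/2, 43/2)
3. A_x = 18  [[AB ⟂ BC ⇒ -3/2x-15/2y+132=0] ∩ [|A−(23, 13)|²=26]]
4. A_y = 14  [[AB ⟂ BC ⇒ -3/2x-15/2y+132=0] ∩ [|A−(23, 13)|²=26]]
   so A = (18, 14)

D = (39/2, 43/2)
A = (18, 14)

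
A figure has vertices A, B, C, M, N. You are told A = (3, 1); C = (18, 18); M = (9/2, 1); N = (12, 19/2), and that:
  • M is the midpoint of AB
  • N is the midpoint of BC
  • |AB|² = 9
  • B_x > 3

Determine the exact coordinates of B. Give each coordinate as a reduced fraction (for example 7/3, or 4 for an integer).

1. B_x = 6  [B = 2·M−A = 2·(9/2, 1)−(3, 1)]
2. B_y = 1  [B = 2·M−A = 2·(9/2, 1)−(3, 1)]
   so B = (6, 1)

B = (6, 1)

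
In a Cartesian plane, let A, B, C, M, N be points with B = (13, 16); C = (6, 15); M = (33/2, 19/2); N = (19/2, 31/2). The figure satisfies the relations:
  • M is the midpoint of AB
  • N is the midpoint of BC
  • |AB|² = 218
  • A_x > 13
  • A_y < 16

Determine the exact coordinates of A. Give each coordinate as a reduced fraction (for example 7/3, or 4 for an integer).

A = (20, 3)

1. A_x = 20  [A = 2·M−B = 2·(33/2, 19/2)−(13, 16)]
2. A_y = 3  [A = 2·M−B = 2·(33/2, 19/2)−(13, 16)]
   so A = (20, 3)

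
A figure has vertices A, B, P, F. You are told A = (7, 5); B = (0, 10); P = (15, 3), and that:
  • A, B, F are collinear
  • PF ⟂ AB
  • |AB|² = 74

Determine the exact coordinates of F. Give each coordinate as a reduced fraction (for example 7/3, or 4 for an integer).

F = (490/37, 20/37)

1. F_x = 490/37  [[A, B, F are collinear ⇒ -5x-7y+70=0] ∩ [PF ⟂ AB ⇒ -7x+5y+90=0]]
2. F_y = 20/37  [[A, B, F are collinear ⇒ -5x-7y+70=0] ∩ [PF ⟂ AB ⇒ -7x+5y+90=0]]
   so F = (490/37, 20/37)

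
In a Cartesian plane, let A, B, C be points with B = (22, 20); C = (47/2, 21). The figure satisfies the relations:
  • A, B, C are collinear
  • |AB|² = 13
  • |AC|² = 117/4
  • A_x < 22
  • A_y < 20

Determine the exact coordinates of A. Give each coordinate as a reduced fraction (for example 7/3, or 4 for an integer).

1. A_x = 19  [[A, B, C are collinear ⇒ -1x+3/2y-8=0] ∩ [|A−(22, 20)|²=13]]
2. A_y = 18  [[A, B, C are collinear ⇒ -1x+3/2y-8=0] ∩ [|A−(22, 20)|²=13]]
   so A = (19, 18)

A = (19, 18)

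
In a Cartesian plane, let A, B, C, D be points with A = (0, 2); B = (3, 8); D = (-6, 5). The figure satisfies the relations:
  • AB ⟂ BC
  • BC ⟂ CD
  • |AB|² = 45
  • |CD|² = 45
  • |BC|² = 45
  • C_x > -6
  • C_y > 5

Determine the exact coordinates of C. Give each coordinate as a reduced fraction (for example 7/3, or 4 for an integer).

1. C_x = -3  [[AB ⟂ BC ⇒ 3x+6y-57=0] ∩ [|C−(-6, 5)|²=45]]
2. C_y = 11  [[AB ⟂ BC ⇒ 3x+6y-57=0] ∩ [|C−(-6, 5)|²=45]]
   so C = (-3, 11)

C = (-3, 11)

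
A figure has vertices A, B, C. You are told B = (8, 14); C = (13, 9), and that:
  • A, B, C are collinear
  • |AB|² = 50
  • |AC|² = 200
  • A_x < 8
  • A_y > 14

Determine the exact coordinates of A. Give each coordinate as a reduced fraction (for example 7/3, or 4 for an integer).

1. A_x = 3  [[A, B, C are collinear ⇒ 5x+5y-110=0] ∩ [|A−(8, 14)|²=50]]
2. A_y = 19  [[A, B, C are collinear ⇒ 5x+5y-110=0] ∩ [|A−(8, 14)|²=50]]
   so A = (3, 19)

A = (3, 19)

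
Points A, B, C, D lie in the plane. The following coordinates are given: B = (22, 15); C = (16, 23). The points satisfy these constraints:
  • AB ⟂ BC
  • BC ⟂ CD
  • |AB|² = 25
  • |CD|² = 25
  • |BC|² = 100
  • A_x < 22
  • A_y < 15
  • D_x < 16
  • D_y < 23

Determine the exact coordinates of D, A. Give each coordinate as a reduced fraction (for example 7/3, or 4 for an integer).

D = (12, 20)
A = (18, 12)

1. D_x = 12  [[BC ⟂ CD ⇒ -6x+8y-88=0] ∩ [|D−(16, 23)|²=25]]
2. D_y = 20  [[BC ⟂ CD ⇒ -6x+8y-88=0] ∩ [|D−(16, 23)|²=25]]
   so D = (12, 20)
3. A_x = 18  [[AB ⟂ BC ⇒ 6x-8y-12=0] ∩ [|A−(22, 15)|²=25]]
4. A_y = 12  [[AB ⟂ BC ⇒ 6x-8y-12=0] ∩ [|A−(22, 15)|²=25]]
   so A = (18, 12)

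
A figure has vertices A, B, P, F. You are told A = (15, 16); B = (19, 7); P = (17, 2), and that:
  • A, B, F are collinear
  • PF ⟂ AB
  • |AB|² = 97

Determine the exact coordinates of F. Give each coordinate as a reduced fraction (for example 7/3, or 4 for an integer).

1. F_x = 1991/97  [[A, B, F are collinear ⇒ 9x+4y-199=0] ∩ [PF ⟂ AB ⇒ 4x-9y-50=0]]
2. F_y = 346/97  [[A, B, F are collinear ⇒ 9x+4y-199=0] ∩ [PF ⟂ AB ⇒ 4x-9y-50=0]]
   so F = (1991/97, 346/97)

F = (1991/97, 346/97)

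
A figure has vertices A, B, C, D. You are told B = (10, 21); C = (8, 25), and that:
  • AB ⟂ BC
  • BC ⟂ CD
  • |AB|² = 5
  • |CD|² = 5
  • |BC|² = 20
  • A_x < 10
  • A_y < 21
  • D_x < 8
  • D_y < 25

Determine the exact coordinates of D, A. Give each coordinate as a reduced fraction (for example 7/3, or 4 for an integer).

1. D_x = 6  [[BC ⟂ CD ⇒ -2x+4y-84=0] ∩ [|D−(8, 25)|²=5]]
2. D_y = 24  [[BC ⟂ CD ⇒ -2x+4y-84=0] ∩ [|D−(8, 25)|²=5]]
   so D = (6, 24)
3. A_x = 8  [[AB ⟂ BC ⇒ 2x-4y+64=0] ∩ [|A−(10, 21)|²=5]]
4. A_y = 20  [[AB ⟂ BC ⇒ 2x-4y+64=0] ∩ [|A−(10, 21)|²=5]]
   so A = (8, 20)

D = (6, 24)
A = (8, 20)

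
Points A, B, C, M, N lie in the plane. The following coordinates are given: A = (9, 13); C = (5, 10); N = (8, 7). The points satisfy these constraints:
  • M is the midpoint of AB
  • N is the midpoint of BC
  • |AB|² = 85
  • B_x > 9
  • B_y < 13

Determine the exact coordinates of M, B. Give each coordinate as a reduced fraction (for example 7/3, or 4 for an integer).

1. B_x = 11  [B = 2·N−C = 2·(8, 7)−(5, 10)]
2. B_y = 4  [B = 2·N−C = 2·(8, 7)−(5, 10)]
   so B = (11, 4)
3. M_x = 10  [2·M = A+B = (9, 13)+(11, 4)]
4. M_y = 17/2  [2·M = A+B = (9, 13)+(11, 4)]
   so M = (10, 17/2)

M = (10, 17/2)
B = (11, 4)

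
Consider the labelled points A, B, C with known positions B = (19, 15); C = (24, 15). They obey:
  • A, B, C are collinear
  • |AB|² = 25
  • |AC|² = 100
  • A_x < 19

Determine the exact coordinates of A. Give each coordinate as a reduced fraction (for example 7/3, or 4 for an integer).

A = (14, 15)

1. A_x = 14  [[A, B, C are collinear ⇒ 5y-75=0] ∩ [|A−(19, 15)|²=25]]
2. A_y = 15  [[A, B, C are collinear ⇒ 5y-75=0] ∩ [|A−(19, 15)|²=25]]
   so A = (14, 15)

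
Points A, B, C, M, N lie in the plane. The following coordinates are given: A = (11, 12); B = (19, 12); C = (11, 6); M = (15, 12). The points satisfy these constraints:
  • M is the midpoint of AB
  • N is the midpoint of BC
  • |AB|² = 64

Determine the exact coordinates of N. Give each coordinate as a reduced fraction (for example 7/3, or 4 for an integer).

N = (15, 9)

1. N_x = 15  [2·N = B+C = (19, 12)+(11, 6)]
2. N_y = 9  [2·N = B+C = (19, 12)+(11, 6)]
   so N = (15, 9)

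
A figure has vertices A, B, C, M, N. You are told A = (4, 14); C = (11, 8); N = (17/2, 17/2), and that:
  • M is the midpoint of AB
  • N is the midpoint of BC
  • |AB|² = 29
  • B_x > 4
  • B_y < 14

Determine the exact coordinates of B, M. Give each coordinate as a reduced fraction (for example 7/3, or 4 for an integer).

1. B_x = 6  [B = 2·N−C = 2·(17/2, 17/2)−(11, 8)]
2. B_y = 9  [B = 2·N−C = 2·(17/2, 17/2)−(11, 8)]
   so B = (6, 9)
3. M_x = 5  [2·M = A+B = (4, 14)+(6, 9)]
4. M_y = 23/2  [2·M = A+B = (4, 14)+(6, 9)]
   so M = (5, 23/2)

B = (6, 9)
M = (5, 23/2)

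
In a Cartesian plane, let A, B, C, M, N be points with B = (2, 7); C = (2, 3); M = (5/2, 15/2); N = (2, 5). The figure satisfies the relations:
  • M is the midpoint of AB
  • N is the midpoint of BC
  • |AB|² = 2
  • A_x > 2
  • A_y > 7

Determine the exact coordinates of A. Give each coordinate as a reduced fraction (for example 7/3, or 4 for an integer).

1. A_x = 3  [A = 2·M−B = 2·(5/2, 15/2)−(2, 7)]
2. A_y = 8  [A = 2·M−B = 2·(5/2, 15/2)−(2, 7)]
   so A = (3, 8)

A = (3, 8)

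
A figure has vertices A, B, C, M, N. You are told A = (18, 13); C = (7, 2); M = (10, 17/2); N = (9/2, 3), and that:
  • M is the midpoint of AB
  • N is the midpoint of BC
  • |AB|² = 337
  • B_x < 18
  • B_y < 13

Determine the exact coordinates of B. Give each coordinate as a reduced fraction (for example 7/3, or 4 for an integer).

1. B_x = 2  [B = 2·M−A = 2·(10, 17/2)−(18, 13)]
2. B_y = 4  [B = 2·M−A = 2·(10, 17/2)−(18, 13)]
   so B = (2, 4)

B = (2, 4)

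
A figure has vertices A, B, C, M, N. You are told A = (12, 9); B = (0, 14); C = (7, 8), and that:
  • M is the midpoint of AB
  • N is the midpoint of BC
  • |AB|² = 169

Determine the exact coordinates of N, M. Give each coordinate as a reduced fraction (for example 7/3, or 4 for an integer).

1. M_x = 6  [2·M = A+B = (12, 9)+(0, 14)]
2. M_y = 23/2  [2·M = A+B = (12, 9)+(0, 14)]
   so M = (6, 23/2)
3. N_x = 7/2  [2·N = B+C = (0, 14)+(7, 8)]
4. N_y = 11  [2·N = B+C = (0, 14)+(7, 8)]
   so N = (7/2, 11)

N = (7/2, 11)
M = (6, 23/2)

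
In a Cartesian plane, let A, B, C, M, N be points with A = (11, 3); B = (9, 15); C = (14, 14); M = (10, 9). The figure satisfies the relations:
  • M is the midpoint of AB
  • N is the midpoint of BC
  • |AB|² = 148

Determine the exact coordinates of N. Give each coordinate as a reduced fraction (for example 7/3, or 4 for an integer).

1. N_x = 23/2  [2·N = B+C = (9, 15)+(14, 14)]
2. N_y = 29/2  [2·N = B+C = (9, 15)+(14, 14)]
   so N = (23/2, 29/2)

N = (23/2, 29/2)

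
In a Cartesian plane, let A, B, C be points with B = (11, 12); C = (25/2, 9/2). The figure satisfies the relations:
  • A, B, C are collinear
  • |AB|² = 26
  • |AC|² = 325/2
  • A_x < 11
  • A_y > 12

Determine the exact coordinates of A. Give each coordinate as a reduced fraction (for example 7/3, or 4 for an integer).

1. A_x = 10  [[A, B, C are collinear ⇒ 15/2x+3/2y-201/2=0] ∩ [|A−(11, 12)|²=26]]
2. A_y = 17  [[A, B, C are collinear ⇒ 15/2x+3/2y-201/2=0] ∩ [|A−(11, 12)|²=26]]
   so A = (10, 17)

A = (10, 17)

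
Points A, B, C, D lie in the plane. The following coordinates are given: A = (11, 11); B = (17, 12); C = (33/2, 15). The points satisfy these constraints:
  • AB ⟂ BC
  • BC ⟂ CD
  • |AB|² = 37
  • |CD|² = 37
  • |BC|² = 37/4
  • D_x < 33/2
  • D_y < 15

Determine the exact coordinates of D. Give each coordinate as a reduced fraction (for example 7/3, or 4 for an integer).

1. D_x = 21/2  [[BC ⟂ CD ⇒ -1/2x+3y-147/4=0] ∩ [|D−(33/2, 15)|²=37]]
2. D_y = 14  [[BC ⟂ CD ⇒ -1/2x+3y-147/4=0] ∩ [|D−(33/2, 15)|²=37]]
   so D = (21/2, 14)

D = (21/2, 14)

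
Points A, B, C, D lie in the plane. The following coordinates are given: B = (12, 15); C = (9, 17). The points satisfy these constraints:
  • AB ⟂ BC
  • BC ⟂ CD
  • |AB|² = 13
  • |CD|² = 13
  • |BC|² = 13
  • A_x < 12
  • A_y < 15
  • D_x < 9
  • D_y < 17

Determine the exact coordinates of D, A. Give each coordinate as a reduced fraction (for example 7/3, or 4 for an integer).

1. D_x = 7  [[BC ⟂ CD ⇒ -3x+2y-7=0] ∩ [|D−(9, 17)|²=13]]
2. D_y = 14  [[BC ⟂ CD ⇒ -3x+2y-7=0] ∩ [|D−(9, 17)|²=13]]
   so D = (7, 14)
3. A_x = 10  [[AB ⟂ BC ⇒ 3x-2y-6=0] ∩ [|A−(12, 15)|²=13]]
4. A_y = 12  [[AB ⟂ BC ⇒ 3x-2y-6=0] ∩ [|A−(12, 15)|²=13]]
   so A = (10, 12)

D = (7, 14)
A = (10, 12)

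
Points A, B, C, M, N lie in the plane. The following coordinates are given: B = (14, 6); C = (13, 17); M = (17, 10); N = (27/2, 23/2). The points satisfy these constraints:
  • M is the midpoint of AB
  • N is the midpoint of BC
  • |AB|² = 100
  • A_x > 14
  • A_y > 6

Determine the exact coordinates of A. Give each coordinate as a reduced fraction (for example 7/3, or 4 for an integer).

A = (20, 14)

1. A_x = 20  [A = 2·M−B = 2·(17, 10)−(14, 6)]
2. A_y = 14  [A = 2·M−B = 2·(17, 10)−(14, 6)]
   so A = (20, 14)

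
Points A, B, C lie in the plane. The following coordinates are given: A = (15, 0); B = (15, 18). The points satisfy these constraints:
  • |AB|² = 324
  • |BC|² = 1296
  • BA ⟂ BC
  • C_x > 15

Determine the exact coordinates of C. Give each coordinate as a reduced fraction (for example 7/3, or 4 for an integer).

1. C_x = 51  [[BA ⟂ BC ⇒ -18y+324=0] ∩ [|C−(15, 18)|²=1296]]
2. C_y = 18  [[BA ⟂ BC ⇒ -18y+324=0] ∩ [|C−(15, 18)|²=1296]]
   so C = (51, 18)

C = (51, 18)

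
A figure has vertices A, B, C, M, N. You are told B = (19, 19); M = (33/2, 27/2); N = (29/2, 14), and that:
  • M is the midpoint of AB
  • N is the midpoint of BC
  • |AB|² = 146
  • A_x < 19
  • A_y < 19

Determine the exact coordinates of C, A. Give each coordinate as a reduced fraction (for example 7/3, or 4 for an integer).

1. A_x = 14  [A = 2·M−B = 2·(33/2, 27/2)−(19, 19)]
2. A_y = 8  [A = 2·M−B = 2·(33/2, 27/2)−(19, 19)]
   so A = (14, 8)
3. C_x = 10  [C = 2·N−B = 2·(29/2, 14)−(19, 19)]
4. C_y = 9  [C = 2·N−B = 2·(29/2, 14)−(19, 19)]
   so C = (10, 9)

C = (10, 9)
A = (14, 8)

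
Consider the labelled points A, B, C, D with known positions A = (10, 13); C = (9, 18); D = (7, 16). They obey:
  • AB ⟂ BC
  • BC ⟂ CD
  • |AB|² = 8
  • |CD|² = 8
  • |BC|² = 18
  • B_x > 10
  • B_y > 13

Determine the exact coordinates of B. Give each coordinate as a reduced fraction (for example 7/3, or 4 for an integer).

B = (12, 15)

1. B_x = 12  [[BC ⟂ CD ⇒ 2x+2y-54=0] ∩ [|B−(10, 13)|²=8]]
2. B_y = 15  [[BC ⟂ CD ⇒ 2x+2y-54=0] ∩ [|B−(10, 13)|²=8]]
   so B = (12, 15)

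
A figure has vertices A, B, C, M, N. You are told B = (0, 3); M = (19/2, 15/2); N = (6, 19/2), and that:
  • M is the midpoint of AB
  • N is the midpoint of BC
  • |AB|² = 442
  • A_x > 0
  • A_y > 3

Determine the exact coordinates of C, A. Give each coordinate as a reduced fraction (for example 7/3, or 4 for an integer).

C = (12, 16)
A = (19, 12)

1. A_x = 19  [A = 2·M−B = 2·(19/2, 15/2)−(0, 3)]
2. A_y = 12  [A = 2·M−B = 2·(19/2, 15/2)−(0, 3)]
   so A = (19, 12)
3. C_x = 12  [C = 2·N−B = 2·(6, 19/2)−(0, 3)]
4. C_y = 16  [C = 2·N−B = 2·(6, 19/2)−(0, 3)]
   so C = (12, 16)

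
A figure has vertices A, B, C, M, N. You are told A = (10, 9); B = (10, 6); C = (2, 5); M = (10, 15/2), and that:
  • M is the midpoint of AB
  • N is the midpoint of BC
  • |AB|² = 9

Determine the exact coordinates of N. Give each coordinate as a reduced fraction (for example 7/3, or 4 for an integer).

1. N_x = 6  [2·N = B+C = (10, 6)+(2, 5)]
2. N_y = 11/2  [2·N = B+C = (10, 6)+(2, 5)]
   so N = (6, 11/2)

N = (6, 11/2)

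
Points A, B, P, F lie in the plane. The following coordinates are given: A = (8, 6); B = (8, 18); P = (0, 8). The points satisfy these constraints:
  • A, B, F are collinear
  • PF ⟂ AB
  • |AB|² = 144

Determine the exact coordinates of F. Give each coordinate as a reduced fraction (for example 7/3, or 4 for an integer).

1. F_x = 8  [[A, B, F are collinear ⇒ -12x+96=0] ∩ [PF ⟂ AB ⇒ 12y-96=0]]
2. F_y = 8  [[A, B, F are collinear ⇒ -12x+96=0] ∩ [PF ⟂ AB ⇒ 12y-96=0]]
   so F = (8, 8)

F = (8, 8)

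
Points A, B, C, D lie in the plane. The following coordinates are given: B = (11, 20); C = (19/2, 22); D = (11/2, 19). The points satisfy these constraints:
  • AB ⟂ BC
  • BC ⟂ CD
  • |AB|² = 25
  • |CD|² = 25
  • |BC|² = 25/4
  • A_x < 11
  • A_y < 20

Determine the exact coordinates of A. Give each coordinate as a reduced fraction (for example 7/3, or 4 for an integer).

1. A_x = 7  [[AB ⟂ BC ⇒ 3/2x-2y+47/2=0] ∩ [|A−(11, 20)|²=25]]
2. A_y = 17  [[AB ⟂ BC ⇒ 3/2x-2y+47/2=0] ∩ [|A−(11, 20)|²=25]]
   so A = (7, 17)

A = (7, 17)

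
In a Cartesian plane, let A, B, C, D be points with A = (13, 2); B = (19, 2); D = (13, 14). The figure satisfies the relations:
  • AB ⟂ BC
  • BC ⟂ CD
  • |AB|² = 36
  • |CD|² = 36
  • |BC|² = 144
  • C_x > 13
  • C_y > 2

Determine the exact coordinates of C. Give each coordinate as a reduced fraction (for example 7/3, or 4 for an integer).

1. C_x = 19  [[AB ⟂ BC ⇒ 6x-114=0] ∩ [|C−(13, 14)|²=36]]
2. C_y = 14  [[AB ⟂ BC ⇒ 6x-114=0] ∩ [|C−(13, 14)|²=36]]
   so C = (19, 14)

C = (19, 14)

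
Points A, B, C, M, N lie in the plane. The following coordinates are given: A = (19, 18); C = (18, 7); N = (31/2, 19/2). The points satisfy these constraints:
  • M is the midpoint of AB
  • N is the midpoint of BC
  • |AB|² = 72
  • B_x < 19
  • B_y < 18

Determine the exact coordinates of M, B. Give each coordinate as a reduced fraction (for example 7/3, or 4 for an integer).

M = (16, 15)
B = (13, 12)

1. B_x = 13  [B = 2·N−C = 2·(31/2, 19/2)−(18, 7)]
2. B_y = 12  [B = 2·N−C = 2·(31/2, 19/2)−(18, 7)]
   so B = (13, 12)
3. M_x = 16  [2·M = A+B = (19, 18)+(13, 12)]
4. M_y = 15  [2·M = A+B = (19, 18)+(13, 12)]
   so M = (16, 15)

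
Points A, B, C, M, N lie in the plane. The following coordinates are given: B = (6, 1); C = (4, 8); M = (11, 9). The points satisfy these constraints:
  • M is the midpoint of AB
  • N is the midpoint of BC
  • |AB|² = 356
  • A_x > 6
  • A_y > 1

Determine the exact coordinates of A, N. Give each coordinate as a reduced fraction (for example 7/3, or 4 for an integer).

1. A_x = 16  [A = 2·M−B = 2·(11, 9)−(6, 1)]
2. A_y = 17  [A = 2·M−B = 2·(11, 9)−(6, 1)]
   so A = (16, 17)
3. N_x = 5  [2·N = B+C = (6, 1)+(4, 8)]
4. N_y = 9/2  [2·N = B+C = (6, 1)+(4, 8)]
   so N = (5, 9/2)

A = (16, 17)
N = (5, 9/2)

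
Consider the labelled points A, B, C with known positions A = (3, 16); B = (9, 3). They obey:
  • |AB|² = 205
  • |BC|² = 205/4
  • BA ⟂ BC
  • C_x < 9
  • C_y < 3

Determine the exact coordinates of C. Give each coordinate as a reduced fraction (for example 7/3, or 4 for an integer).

1. C_x = 5/2  [[BA ⟂ BC ⇒ -6x+13y+15=0] ∩ [|C−(9, 3)|²=205/4]]
2. C_y = 0  [[BA ⟂ BC ⇒ -6x+13y+15=0] ∩ [|C−(9, 3)|²=205/4]]
   so C = (5/2, 0)

C = (5/2, 0)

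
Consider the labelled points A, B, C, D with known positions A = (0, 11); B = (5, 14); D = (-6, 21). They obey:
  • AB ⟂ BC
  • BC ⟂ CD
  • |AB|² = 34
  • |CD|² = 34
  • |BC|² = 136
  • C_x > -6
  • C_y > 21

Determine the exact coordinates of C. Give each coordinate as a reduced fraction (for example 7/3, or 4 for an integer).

C = (-1, 24)

1. C_x = -1  [[AB ⟂ BC ⇒ 5x+3y-67=0] ∩ [|C−(-6, 21)|²=34]]
2. C_y = 24  [[AB ⟂ BC ⇒ 5x+3y-67=0] ∩ [|C−(-6, 21)|²=34]]
   so C = (-1, 24)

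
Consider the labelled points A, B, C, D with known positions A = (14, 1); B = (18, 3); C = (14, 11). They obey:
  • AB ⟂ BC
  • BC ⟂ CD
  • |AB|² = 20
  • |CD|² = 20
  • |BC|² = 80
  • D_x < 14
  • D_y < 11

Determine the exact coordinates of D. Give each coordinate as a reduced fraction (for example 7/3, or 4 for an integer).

1. D_x = 10  [[BC ⟂ CD ⇒ -4x+8y-32=0] ∩ [|D−(14, 11)|²=20]]
2. D_y = 9  [[BC ⟂ CD ⇒ -4x+8y-32=0] ∩ [|D−(14, 11)|²=20]]
   so D = (10, 9)

D = (10, 9)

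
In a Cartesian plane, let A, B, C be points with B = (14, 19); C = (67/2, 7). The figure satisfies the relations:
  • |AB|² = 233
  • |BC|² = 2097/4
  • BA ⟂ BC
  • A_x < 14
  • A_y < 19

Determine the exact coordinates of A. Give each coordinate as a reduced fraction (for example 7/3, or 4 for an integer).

1. A_x = 6  [[BA ⟂ BC ⇒ 39/2x-12y-45=0] ∩ [|A−(14, 19)|²=233]]
2. A_y = 6  [[BA ⟂ BC ⇒ 39/2x-12y-45=0] ∩ [|A−(14, 19)|²=233]]
   so A = (6, 6)

A = (6, 6)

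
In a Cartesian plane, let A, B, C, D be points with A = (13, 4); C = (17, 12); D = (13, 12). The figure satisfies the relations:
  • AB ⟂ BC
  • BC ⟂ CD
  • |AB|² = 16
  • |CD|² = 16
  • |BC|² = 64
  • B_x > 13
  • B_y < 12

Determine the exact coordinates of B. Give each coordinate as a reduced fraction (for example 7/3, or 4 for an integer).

1. B_x = 17  [[BC ⟂ CD ⇒ 4x-68=0] ∩ [|B−(13, 4)|²=16]]
2. B_y = 4  [[BC ⟂ CD ⇒ 4x-68=0] ∩ [|B−(13, 4)|²=16]]
   so B = (17, 4)

B = (17, 4)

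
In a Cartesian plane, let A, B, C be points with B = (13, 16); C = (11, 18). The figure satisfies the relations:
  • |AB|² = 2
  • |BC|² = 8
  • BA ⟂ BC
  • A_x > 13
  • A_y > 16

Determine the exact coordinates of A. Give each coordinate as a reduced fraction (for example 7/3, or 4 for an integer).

1. A_x = 14  [[BA ⟂ BC ⇒ -2x+2y-6=0] ∩ [|A−(13, 16)|²=2]]
2. A_y = 17  [[BA ⟂ BC ⇒ -2x+2y-6=0] ∩ [|A−(13, 16)|²=2]]
   so A = (14, 17)

A = (14, 17)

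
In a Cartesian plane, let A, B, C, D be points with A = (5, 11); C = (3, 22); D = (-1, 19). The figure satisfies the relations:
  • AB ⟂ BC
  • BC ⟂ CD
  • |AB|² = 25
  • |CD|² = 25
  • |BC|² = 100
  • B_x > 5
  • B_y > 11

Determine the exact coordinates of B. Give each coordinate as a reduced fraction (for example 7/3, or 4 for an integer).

1. B_x = 9  [[BC ⟂ CD ⇒ 4x+3y-78=0] ∩ [|B−(5, 11)|²=25]]
2. B_y = 14  [[BC ⟂ CD ⇒ 4x+3y-78=0] ∩ [|B−(5, 11)|²=25]]
   so B = (9, 14)

B = (9, 14)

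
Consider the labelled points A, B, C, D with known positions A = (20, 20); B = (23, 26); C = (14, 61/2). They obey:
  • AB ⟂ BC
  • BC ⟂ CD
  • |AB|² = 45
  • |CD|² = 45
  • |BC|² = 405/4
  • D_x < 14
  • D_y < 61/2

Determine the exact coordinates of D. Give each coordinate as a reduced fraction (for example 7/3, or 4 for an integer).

1. D_x = 11  [[BC ⟂ CD ⇒ -9x+9/2y-45/4=0] ∩ [|D−(14, 61/2)|²=45]]
2. D_y = 49/2  [[BC ⟂ CD ⇒ -9x+9/2y-45/4=0] ∩ [|D−(14, 61/2)|²=45]]
   so D = (11, 49/2)

D = (11, 49/2)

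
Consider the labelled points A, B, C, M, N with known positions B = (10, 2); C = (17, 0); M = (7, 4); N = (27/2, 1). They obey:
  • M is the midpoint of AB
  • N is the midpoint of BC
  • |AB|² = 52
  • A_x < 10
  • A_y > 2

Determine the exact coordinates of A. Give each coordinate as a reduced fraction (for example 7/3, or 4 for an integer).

A = (4, 6)

1. A_x = 4  [A = 2·M−B = 2·(7, 4)−(10, 2)]
2. A_y = 6  [A = 2·M−B = 2·(7, 4)−(10, 2)]
   so A = (4, 6)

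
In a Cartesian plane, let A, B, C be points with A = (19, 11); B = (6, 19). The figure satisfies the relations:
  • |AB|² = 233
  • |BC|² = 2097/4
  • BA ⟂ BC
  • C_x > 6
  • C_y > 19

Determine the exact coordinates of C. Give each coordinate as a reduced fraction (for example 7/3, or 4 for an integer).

1. C_x = 18  [[BA ⟂ BC ⇒ 13x-8y+74=0] ∩ [|C−(6, 19)|²=2097/4]]
2. C_y = 77/2  [[BA ⟂ BC ⇒ 13x-8y+74=0] ∩ [|C−(6, 19)|²=2097/4]]
   so C = (18, 77/2)

C = (18, 77/2)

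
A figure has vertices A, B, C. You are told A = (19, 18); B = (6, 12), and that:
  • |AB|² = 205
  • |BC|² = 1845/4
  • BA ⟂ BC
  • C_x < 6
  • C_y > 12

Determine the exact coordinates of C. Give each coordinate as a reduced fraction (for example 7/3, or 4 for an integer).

1. C_x = -3  [[BA ⟂ BC ⇒ 13x+6y-150=0] ∩ [|C−(6, 12)|²=1845/4]]
2. C_y = 63/2  [[BA ⟂ BC ⇒ 13x+6y-150=0] ∩ [|C−(6, 12)|²=1845/4]]
   so C = (-3, 63/2)

C = (-3, 63/2)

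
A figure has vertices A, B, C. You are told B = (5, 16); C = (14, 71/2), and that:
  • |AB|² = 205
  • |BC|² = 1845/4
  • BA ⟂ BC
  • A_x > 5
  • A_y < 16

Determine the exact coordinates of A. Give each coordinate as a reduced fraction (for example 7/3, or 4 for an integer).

1. A_x = 18  [[BA ⟂ BC ⇒ 9x+39/2y-357=0] ∩ [|A−(5, 16)|²=205]]
2. A_y = 10  [[BA ⟂ BC ⇒ 9x+39/2y-357=0] ∩ [|A−(5, 16)|²=205]]
   so A = (18, 10)

A = (18, 10)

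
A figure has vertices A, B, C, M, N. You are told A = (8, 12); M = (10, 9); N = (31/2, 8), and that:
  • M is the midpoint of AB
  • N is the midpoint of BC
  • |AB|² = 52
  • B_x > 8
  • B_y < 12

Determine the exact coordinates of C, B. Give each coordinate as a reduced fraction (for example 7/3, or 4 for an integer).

1. B_x = 12  [B = 2·M−A = 2·(10, 9)−(8, 12)]
2. B_y = 6  [B = 2·M−A = 2·(10, 9)−(8, 12)]
   so B = (12, 6)
3. C_x = 19  [C = 2·N−B = 2·(31/2, 8)−(12, 6)]
4. C_y = 10  [C = 2·N−B = 2·(31/2, 8)−(12, 6)]
   so C = (19, 10)

C = (19, 10)
B = (12, 6)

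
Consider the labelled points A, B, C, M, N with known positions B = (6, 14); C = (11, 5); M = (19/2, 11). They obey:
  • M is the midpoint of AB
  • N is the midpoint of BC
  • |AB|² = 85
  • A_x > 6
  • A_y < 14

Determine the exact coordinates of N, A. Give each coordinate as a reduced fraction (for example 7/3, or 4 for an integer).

N = (17/2, 19/2)
A = (13, 8)

1. A_x = 13  [A = 2·M−B = 2·(19/2, 11)−(6, 14)]
2. A_y = 8  [A = 2·M−B = 2·(19/2, 11)−(6, 14)]
   so A = (13, 8)
3. N_x = 17/2  [2·N = B+C = (6, 14)+(11, 5)]
4. N_y = 19/2  [2·N = B+C = (6, 14)+(11, 5)]
   so N = (17/2, 19/2)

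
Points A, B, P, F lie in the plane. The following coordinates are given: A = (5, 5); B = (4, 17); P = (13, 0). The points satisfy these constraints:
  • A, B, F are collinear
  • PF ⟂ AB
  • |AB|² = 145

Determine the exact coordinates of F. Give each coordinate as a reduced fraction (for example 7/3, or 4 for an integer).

1. F_x = 793/145  [[A, B, F are collinear ⇒ -12x-1y+65=0] ∩ [PF ⟂ AB ⇒ -1x+12y+13=0]]
2. F_y = -91/145  [[A, B, F are collinear ⇒ -12x-1y+65=0] ∩ [PF ⟂ AB ⇒ -1x+12y+13=0]]
   so F = (793/145, -91/145)

F = (793/145, -91/145)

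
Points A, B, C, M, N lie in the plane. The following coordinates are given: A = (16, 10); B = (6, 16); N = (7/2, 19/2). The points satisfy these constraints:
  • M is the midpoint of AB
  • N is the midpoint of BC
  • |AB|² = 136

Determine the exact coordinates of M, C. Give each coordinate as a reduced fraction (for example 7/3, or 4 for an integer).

M = (11, 13)
C = (1, 3)

1. M_x = 11  [2·M = A+B = (16, 10)+(6, 16)]
2. M_y = 13  [2·M = A+B = (16, 10)+(6, 16)]
   so M = (11, 13)
3. C_x = 1  [C = 2·N−B = 2·(7/2, 19/2)−(6, 16)]
4. C_y = 3  [C = 2·N−B = 2·(7/2, 19/2)−(6, 16)]
   so C = (1, 3)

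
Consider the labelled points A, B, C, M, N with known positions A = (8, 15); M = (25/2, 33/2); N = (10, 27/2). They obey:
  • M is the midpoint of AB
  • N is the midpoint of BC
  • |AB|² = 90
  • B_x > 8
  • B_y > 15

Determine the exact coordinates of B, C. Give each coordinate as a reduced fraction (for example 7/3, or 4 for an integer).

B = (17, 18)
C = (3, 9)

1. B_x = 17  [B = 2·M−A = 2·(25/2, 33/2)−(8, 15)]
2. B_y = 18  [B = 2·M−A = 2·(25/2, 33/2)−(8, 15)]
   so B = (17, 18)
3. C_x = 3  [C = 2·N−B = 2·(10, 27/2)−(17, 18)]
4. C_y = 9  [C = 2·N−B = 2·(10, 27/2)−(17, 18)]
   so C = (3, 9)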